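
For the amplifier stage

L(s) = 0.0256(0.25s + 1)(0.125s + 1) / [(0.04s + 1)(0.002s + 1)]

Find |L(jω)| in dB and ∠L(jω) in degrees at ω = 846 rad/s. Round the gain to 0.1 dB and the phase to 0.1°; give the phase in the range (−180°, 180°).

At ω = 846 rad/s:
zero (1 + j846·0.25) = 1 + j211.5 → |·| ≈ 211.5, ∠ ≈ 89.73°
zero (1 + j846·0.125) = 1 + j105.75 → |·| ≈ 105.75, ∠ ≈ 89.46°
pole (1 + j846·0.04) = 1 + j33.84 → |·| ≈ 33.855, ∠ ≈ 88.31°
pole (1 + j846·0.002) = 1 + j1.692 → |·| ≈ 1.9654, ∠ ≈ 59.42°
|L| = 0.0256 · 211.5 · 105.75 / (33.855 · 1.9654) ≈ 8.6051
Gain = 20 log₁₀(8.6051) ≈ 18.70 dB
∠L = (89.73° + 89.46°) − (88.31° + 59.42°) = 31.46°

18.7 dB, 31.5°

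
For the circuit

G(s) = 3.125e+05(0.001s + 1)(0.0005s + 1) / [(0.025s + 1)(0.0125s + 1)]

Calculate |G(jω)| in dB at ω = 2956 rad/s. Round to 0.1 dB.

56.1 dB

At ω = 2956 rad/s:
zero (1 + j2956·0.001) = 1 + j2.956 → |·| ≈ 3.1206, ∠ ≈ 71.31°
zero (1 + j2956·0.0005) = 1 + j1.478 → |·| ≈ 1.7845, ∠ ≈ 55.92°
pole (1 + j2956·0.025) = 1 + j73.9 → |·| ≈ 73.907, ∠ ≈ 89.22°
pole (1 + j2956·0.0125) = 1 + j36.95 → |·| ≈ 36.964, ∠ ≈ 88.45°
|G| = 3.125e+05 · 3.1206 · 1.7845 / (73.907 · 36.964) ≈ 637
Gain = 20 log₁₀(637) ≈ 56.08 dB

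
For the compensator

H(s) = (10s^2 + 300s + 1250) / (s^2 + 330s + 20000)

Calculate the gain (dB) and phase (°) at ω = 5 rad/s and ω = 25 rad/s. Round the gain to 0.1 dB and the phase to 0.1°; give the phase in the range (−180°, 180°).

Substitute s = j5:
Numerator: 10(j5)^2 + 300(j5) + 1250 = 1000 + j1500
Denominator: (j5)^2 + 330(j5) + 20000 = 19975 + j1650
|N| = √(1000² + 1500²) ≈ 1802.8, ∠N ≈ 56.31°
|D| = √(19975² + 1650²) ≈ 20043, ∠D ≈ 4.72°
|H| = 1802.8 / 20043 ≈ 0.089947
Gain = 20 log₁₀(0.089947) ≈ -20.92 dB
∠H = 56.31° − 4.72° = 51.59°

Substitute s = j25:
Numerator: 10(j25)^2 + 300(j25) + 1250 = -5000 + j7500
Denominator: (j25)^2 + 330(j25) + 20000 = 19375 + j8250
|N| = √(5000² + 7500²) ≈ 9013.9, ∠N ≈ 123.69°
|D| = √(19375² + 8250²) ≈ 21058, ∠D ≈ 23.06°
|H| = 9013.9 / 21058 ≈ 0.42805
Gain = 20 log₁₀(0.42805) ≈ -7.37 dB
∠H = 123.69° − 23.06° = 100.63°

ω = 5: -20.9 dB, 51.6°; ω = 25: -7.4 dB, 100.6°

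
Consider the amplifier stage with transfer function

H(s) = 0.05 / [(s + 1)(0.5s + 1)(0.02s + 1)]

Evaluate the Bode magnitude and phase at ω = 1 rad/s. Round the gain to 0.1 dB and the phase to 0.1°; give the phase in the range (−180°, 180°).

At ω = 1 rad/s:
pole (1 + j1·1) = 1 + j1 → |·| ≈ 1.4142, ∠ ≈ 45.00°
pole (1 + j1·0.5) = 1 + j0.5 → |·| ≈ 1.118, ∠ ≈ 26.57°
pole (1 + j1·0.02) = 1 + j0.02 → |·| ≈ 1.0002, ∠ ≈ 1.15°
|H| = 0.05 · 1 / (1.4142 · 1.118 · 1.0002) ≈ 0.031618
Gain = 20 log₁₀(0.031618) ≈ -30.00 dB
∠H = (0°) − (45.00° + 26.57° + 1.15°) = -72.72°

-30.0 dB, -72.7°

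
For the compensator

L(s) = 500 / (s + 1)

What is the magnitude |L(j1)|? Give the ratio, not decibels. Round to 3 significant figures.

Substitute s = j1:
Numerator: 500 = 500 + j0
Denominator: (j1) + 1 = 1 + j1
|N| = √(500² + 0²) ≈ 500, ∠N ≈ 0.00°
|D| = √(1² + 1²) ≈ 1.4142, ∠D ≈ 45.00°
|L| = 500 / 1.4142 ≈ 353.56

354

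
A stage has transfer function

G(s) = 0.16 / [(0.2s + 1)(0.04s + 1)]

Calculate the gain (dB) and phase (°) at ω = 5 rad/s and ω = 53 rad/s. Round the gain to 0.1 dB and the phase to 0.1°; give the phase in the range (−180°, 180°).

At ω = 5 rad/s:
pole (1 + j5·0.2) = 1 + j1 → |·| ≈ 1.4142, ∠ ≈ 45.00°
pole (1 + j5·0.04) = 1 + j0.2 → |·| ≈ 1.0198, ∠ ≈ 11.31°
|G| = 0.16 · 1 / (1.4142 · 1.0198) ≈ 0.11094
Gain = 20 log₁₀(0.11094) ≈ -19.10 dB
∠G = (0°) − (45.00° + 11.31°) = -56.31°

At ω = 53 rad/s:
pole (1 + j53·0.2) = 1 + j10.6 → |·| ≈ 10.647, ∠ ≈ 84.61°
pole (1 + j53·0.04) = 1 + j2.12 → |·| ≈ 2.344, ∠ ≈ 64.75°
|G| = 0.16 · 1 / (10.647 · 2.344) ≈ 0.0064111
Gain = 20 log₁₀(0.0064111) ≈ -43.86 dB
∠G = (0°) − (84.61° + 64.75°) = -149.36°

ω = 5: -19.1 dB, -56.3°; ω = 53: -43.9 dB, -149.4°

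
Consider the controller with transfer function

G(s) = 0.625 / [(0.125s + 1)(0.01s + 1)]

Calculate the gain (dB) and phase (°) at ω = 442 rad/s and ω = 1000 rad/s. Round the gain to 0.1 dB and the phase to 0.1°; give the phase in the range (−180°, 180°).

At ω = 442 rad/s:
pole (1 + j442·0.125) = 1 + j55.25 → |·| ≈ 55.259, ∠ ≈ 88.96°
pole (1 + j442·0.01) = 1 + j4.42 → |·| ≈ 4.5317, ∠ ≈ 77.25°
|G| = 0.625 · 1 / (55.259 · 4.5317) ≈ 0.0024958
Gain = 20 log₁₀(0.0024958) ≈ -52.06 dB
∠G = (0°) − (88.96° + 77.25°) = -166.21°

At ω = 1000 rad/s:
pole (1 + j1000·0.125) = 1 + j125 → |·| ≈ 125, ∠ ≈ 89.54°
pole (1 + j1000·0.01) = 1 + j10 → |·| ≈ 10.05, ∠ ≈ 84.29°
|G| = 0.625 · 1 / (125 · 10.05) ≈ 0.00049751
Gain = 20 log₁₀(0.00049751) ≈ -66.06 dB
∠G = (0°) − (89.54° + 84.29°) = -173.83°

ω = 442: -52.1 dB, -166.2°; ω = 1000: -66.1 dB, -173.8°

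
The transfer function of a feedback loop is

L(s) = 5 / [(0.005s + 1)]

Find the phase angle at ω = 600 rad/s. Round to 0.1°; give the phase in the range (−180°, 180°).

At ω = 600 rad/s:
pole (1 + j600·0.005) = 1 + j3 → |·| ≈ 3.1623, ∠ ≈ 71.57°
∠L = (0°) − (71.57°) = -71.57°

-71.6°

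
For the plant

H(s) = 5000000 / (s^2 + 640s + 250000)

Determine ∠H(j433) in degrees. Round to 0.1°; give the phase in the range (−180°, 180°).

At s = jω = j433:
quadratic: (j433)² + 640·j433 + 250000 = 62511 + j277120 → |·| ≈ 2.8408e+05, ∠ ≈ 77.29°
∠H = 0.00° − 77.29° = -77.29°

-77.3°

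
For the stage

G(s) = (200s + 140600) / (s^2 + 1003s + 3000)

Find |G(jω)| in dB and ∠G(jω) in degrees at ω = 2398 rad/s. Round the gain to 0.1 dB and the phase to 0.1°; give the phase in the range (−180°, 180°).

-21.9 dB, -83.6°

Substitute s = j2398:
Numerator: 200(j2398) + 140600 = 140600 + j479600
Denominator: (j2398)^2 + 1003(j2398) + 3000 = -5747404 + j2405194
|N| = √(140600² + 479600²) ≈ 4.9978e+05, ∠N ≈ 73.66°
|D| = √(5747404² + 2405194²) ≈ 6.2304e+06, ∠D ≈ 157.29°
|G| = 4.9978e+05 / 6.2304e+06 ≈ 0.080216
Gain = 20 log₁₀(0.080216) ≈ -21.91 dB
∠G = 73.66° − 157.29° = -83.63°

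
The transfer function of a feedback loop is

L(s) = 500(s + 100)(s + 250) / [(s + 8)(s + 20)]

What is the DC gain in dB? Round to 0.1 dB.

L(0) = 500·100·250 / (8·20) = 78125
20 log₁₀(78125) ≈ 97.86 dB

97.9 dB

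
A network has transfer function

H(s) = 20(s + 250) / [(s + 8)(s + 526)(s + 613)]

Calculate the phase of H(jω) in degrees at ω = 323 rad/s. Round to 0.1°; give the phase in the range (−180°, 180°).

-95.7°

At s = jω = j323:
zero (s+250): 250 + j323 → |·| = √(250²+323²) = √166829 ≈ 408.45, ∠ = arctan(323/250) ≈ 52.26°
pole (s+8): 8 + j323 → |·| = √(8²+323²) = √104393 ≈ 323.1, ∠ = arctan(323/8) ≈ 88.58°
pole (s+526): 526 + j323 → |·| = √(526²+323²) = √381005 ≈ 617.26, ∠ = arctan(323/526) ≈ 31.55°
pole (s+613): 613 + j323 → |·| = √(613²+323²) = √480098 ≈ 692.89, ∠ = arctan(323/613) ≈ 27.79°
∠H = 52.26° − 147.92° = -95.66°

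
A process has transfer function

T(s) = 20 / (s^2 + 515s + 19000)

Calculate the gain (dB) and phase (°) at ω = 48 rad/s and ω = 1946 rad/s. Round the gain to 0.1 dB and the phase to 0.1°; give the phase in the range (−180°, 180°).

Substitute s = j48:
Numerator: 20 = 20 + j0
Denominator: (j48)^2 + 515(j48) + 19000 = 16696 + j24720
|N| = √(20² + 0²) ≈ 20, ∠N ≈ 0.00°
|D| = √(16696² + 24720²) ≈ 29830, ∠D ≈ 55.96°
|T| = 20 / 29830 ≈ 0.00067047
Gain = 20 log₁₀(0.00067047) ≈ -63.47 dB
∠T = 0.00° − 55.96° = -55.96°

Substitute s = j1946:
Numerator: 20 = 20 + j0
Denominator: (j1946)^2 + 515(j1946) + 19000 = -3767916 + j1002190
|N| = √(20² + 0²) ≈ 20, ∠N ≈ 0.00°
|D| = √(3767916² + 1002190²) ≈ 3.8989e+06, ∠D ≈ 165.11°
|T| = 20 / 3.8989e+06 ≈ 5.1297e-06
Gain = 20 log₁₀(5.1297e-06) ≈ -105.80 dB
∠T = 0.00° − 165.11° = -165.11°

ω = 48: -63.5 dB, -56.0°; ω = 1946: -105.8 dB, -165.1°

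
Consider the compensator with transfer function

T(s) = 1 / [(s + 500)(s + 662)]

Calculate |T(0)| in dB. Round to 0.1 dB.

T(0) = 1 / (500·662) ≈ 3.0211e-06
20 log₁₀(3.0211e-06) ≈ -110.40 dB

-110.4 dB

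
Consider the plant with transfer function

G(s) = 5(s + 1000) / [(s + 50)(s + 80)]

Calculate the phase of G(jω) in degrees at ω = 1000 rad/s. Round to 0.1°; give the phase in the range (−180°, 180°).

-127.6°

At s = jω = j1000:
zero (s+1000): 1000 + j1000 → |·| = √(1000²+1000²) = √2000000 ≈ 1414.2, ∠ = arctan(1000/1000) ≈ 45.00°
pole (s+50): 50 + j1000 → |·| = √(50²+1000²) = √1002500 ≈ 1001.2, ∠ = arctan(1000/50) ≈ 87.14°
pole (s+80): 80 + j1000 → |·| = √(80²+1000²) = √1006400 ≈ 1003.2, ∠ = arctan(1000/80) ≈ 85.43°
∠G = 45.00° − 172.57° = -127.57°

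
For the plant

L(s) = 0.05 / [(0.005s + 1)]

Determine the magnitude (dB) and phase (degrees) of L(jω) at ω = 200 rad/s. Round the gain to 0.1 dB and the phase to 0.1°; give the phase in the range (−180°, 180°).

At ω = 200 rad/s:
pole (1 + j200·0.005) = 1 + j1 → |·| ≈ 1.4142, ∠ ≈ 45.00°
|L| = 0.05 · 1 / (1.4142) ≈ 0.035356
Gain = 20 log₁₀(0.035356) ≈ -29.03 dB
∠L = (0°) − (45.00°) = -45.00°

-29.0 dB, -45.0°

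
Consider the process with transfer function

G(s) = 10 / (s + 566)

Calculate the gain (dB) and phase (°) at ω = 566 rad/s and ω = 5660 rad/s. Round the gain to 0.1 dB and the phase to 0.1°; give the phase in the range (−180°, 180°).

Substitute s = j566:
Numerator: 10 = 10 + j0
Denominator: (j566) + 566 = 566 + j566
|N| = √(10² + 0²) ≈ 10, ∠N ≈ 0.00°
|D| = √(566² + 566²) ≈ 800.44, ∠D ≈ 45.00°
|G| = 10 / 800.44 ≈ 0.012493
Gain = 20 log₁₀(0.012493) ≈ -38.07 dB
∠G = 0.00° − 45.00° = -45.00°

Substitute s = j5660:
Numerator: 10 = 10 + j0
Denominator: (j5660) + 566 = 566 + j5660
|N| = √(10² + 0²) ≈ 10, ∠N ≈ 0.00°
|D| = √(566² + 5660²) ≈ 5688.2, ∠D ≈ 84.29°
|G| = 10 / 5688.2 ≈ 0.001758
Gain = 20 log₁₀(0.001758) ≈ -55.10 dB
∠G = 0.00° − 84.29° = -84.29°

ω = 566: -38.1 dB, -45.0°; ω = 5660: -55.1 dB, -84.3°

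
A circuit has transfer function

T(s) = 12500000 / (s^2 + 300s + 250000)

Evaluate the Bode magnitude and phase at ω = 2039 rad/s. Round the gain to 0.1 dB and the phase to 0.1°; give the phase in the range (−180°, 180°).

10.0 dB, -171.1°

At s = jω = j2039:
quadratic: (j2039)² + 300·j2039 + 250000 = -3907521 + j611700 → |·| ≈ 3.9551e+06, ∠ ≈ 171.10°
|T| = 12500000 / 3.9551e+06 ≈ 3.1605
Gain = 20 log₁₀(3.1605) ≈ 10.00 dB
∠T = 0.00° − 171.10° = -171.10°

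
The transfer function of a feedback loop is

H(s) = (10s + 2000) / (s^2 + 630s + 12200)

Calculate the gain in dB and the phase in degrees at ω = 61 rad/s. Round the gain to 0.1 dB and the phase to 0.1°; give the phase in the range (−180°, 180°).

Substitute s = j61:
Numerator: 10(j61) + 2000 = 2000 + j610
Denominator: (j61)^2 + 630(j61) + 12200 = 8479 + j38430
|N| = √(2000² + 610²) ≈ 2091, ∠N ≈ 16.96°
|D| = √(8479² + 38430²) ≈ 39354, ∠D ≈ 77.56°
|H| = 2091 / 39354 ≈ 0.053133
Gain = 20 log₁₀(0.053133) ≈ -25.49 dB
∠H = 16.96° − 77.56° = -60.60°

-25.5 dB, -60.6°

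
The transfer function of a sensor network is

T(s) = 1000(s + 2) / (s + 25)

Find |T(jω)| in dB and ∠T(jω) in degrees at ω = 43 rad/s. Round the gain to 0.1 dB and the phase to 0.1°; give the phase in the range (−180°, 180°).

58.7 dB, 27.5°

At s = jω = j43:
zero (s+2): 2 + j43 → |·| = √(2²+43²) = √1853 ≈ 43.046, ∠ = arctan(43/2) ≈ 87.34°
pole (s+25): 25 + j43 → |·| = √(25²+43²) = √2474 ≈ 49.739, ∠ = arctan(43/25) ≈ 59.83°
|T| = 1000 · 43.046 / 49.739 ≈ 865.44
Gain = 20 log₁₀(865.44) ≈ 58.74 dB
∠T = 87.34° − 59.83° = 27.51°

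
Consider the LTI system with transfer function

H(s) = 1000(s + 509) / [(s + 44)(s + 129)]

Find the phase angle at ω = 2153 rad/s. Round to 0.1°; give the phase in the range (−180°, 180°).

At s = jω = j2153:
zero (s+509): 509 + j2153 → |·| = √(509²+2153²) = √4894490 ≈ 2212.3, ∠ = arctan(2153/509) ≈ 76.70°
pole (s+44): 44 + j2153 → |·| = √(44²+2153²) = √4637345 ≈ 2153.4, ∠ = arctan(2153/44) ≈ 88.83°
pole (s+129): 129 + j2153 → |·| = √(129²+2153²) = √4652050 ≈ 2156.9, ∠ = arctan(2153/129) ≈ 86.57°
∠H = 76.70° − 175.40° = -98.70°

-98.7°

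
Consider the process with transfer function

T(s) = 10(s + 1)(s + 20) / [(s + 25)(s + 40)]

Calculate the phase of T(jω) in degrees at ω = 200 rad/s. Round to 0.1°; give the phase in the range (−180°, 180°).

12.4°

At s = jω = j200:
zero (s+1): 1 + j200 → |·| = √(1²+200²) = √40001 ≈ 200, ∠ = arctan(200/1) ≈ 89.71°
zero (s+20): 20 + j200 → |·| = √(20²+200²) = √40400 ≈ 201, ∠ = arctan(200/20) ≈ 84.29°
pole (s+25): 25 + j200 → |·| = √(25²+200²) = √40625 ≈ 201.56, ∠ = arctan(200/25) ≈ 82.87°
pole (s+40): 40 + j200 → |·| = √(40²+200²) = √41600 ≈ 203.96, ∠ = arctan(200/40) ≈ 78.69°
∠T = 174.00° − 161.56° = 12.44°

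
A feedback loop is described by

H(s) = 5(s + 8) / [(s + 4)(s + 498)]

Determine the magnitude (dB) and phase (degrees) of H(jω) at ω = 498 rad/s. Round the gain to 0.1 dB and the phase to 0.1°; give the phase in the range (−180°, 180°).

At s = jω = j498:
zero (s+8): 8 + j498 → |·| = √(8²+498²) = √248068 ≈ 498.06, ∠ = arctan(498/8) ≈ 89.08°
pole (s+4): 4 + j498 → |·| = √(4²+498²) = √248020 ≈ 498.02, ∠ = arctan(498/4) ≈ 89.54°
pole (s+498): 498 + j498 → |·| = √(498²+498²) = √496008 ≈ 704.28, ∠ = arctan(498/498) ≈ 45.00°
|H| = 5 · 498.06 / 3.5075e+05 ≈ 0.0070999
Gain = 20 log₁₀(0.0070999) ≈ -42.97 dB
∠H = 89.08° − 134.54° = -45.46°

-43.0 dB, -45.5°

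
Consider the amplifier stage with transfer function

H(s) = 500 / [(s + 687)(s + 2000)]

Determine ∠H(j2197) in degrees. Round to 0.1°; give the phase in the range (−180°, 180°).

At s = jω = j2197:
pole (s+687): 687 + j2197 → |·| = √(687²+2197²) = √5298778 ≈ 2301.9, ∠ = arctan(2197/687) ≈ 72.64°
pole (s+2000): 2000 + j2197 → |·| = √(2000²+2197²) = √8826809 ≈ 2971, ∠ = arctan(2197/2000) ≈ 47.69°
∠H = 0.00° − 120.33° = -120.33°

-120.3°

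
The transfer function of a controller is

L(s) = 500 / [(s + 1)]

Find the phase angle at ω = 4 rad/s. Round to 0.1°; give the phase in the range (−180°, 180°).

At ω = 4 rad/s:
pole (1 + j4·1) = 1 + j4 → |·| ≈ 4.1231, ∠ ≈ 75.96°
∠L = (0°) − (75.96°) = -75.96°

-76.0°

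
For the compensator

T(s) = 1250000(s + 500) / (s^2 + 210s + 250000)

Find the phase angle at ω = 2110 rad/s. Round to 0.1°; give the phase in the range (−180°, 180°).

-97.3°

At s = jω = j2110:
zero (s+500): 500 + j2110 → |·| = √(500²+2110²) = √4702100 ≈ 2168.4, ∠ = arctan(2110/500) ≈ 76.67°
quadratic: (j2110)² + 210·j2110 + 250000 = -4202100 + j443100 → |·| ≈ 4.2254e+06, ∠ ≈ 173.98°
∠T = 76.67° − 173.98° = -97.31°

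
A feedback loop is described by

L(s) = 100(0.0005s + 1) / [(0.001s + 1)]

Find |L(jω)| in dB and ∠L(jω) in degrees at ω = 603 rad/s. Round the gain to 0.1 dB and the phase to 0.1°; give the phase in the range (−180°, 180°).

At ω = 603 rad/s:
zero (1 + j603·0.0005) = 1 + j0.3015 → |·| ≈ 1.0445, ∠ ≈ 16.78°
pole (1 + j603·0.001) = 1 + j0.603 → |·| ≈ 1.1677, ∠ ≈ 31.09°
|L| = 100 · 1.0445 / (1.1677) ≈ 89.449
Gain = 20 log₁₀(89.449) ≈ 39.03 dB
∠L = (16.78°) − (31.09°) = -14.31°

39.0 dB, -14.3°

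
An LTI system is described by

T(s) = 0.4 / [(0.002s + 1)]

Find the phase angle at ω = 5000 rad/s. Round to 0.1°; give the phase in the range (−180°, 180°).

-84.3°

At ω = 5000 rad/s:
pole (1 + j5000·0.002) = 1 + j10 → |·| ≈ 10.05, ∠ ≈ 84.29°
∠T = (0°) − (84.29°) = -84.29°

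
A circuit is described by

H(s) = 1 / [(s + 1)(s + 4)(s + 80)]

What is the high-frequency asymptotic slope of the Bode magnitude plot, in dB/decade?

-60 dB/decade

Each pole contributes −20 dB/decade at high frequency; each zero contributes +20 dB/decade.
Net: 0 zero(s) − 3 pole(s) → -60 dB/decade.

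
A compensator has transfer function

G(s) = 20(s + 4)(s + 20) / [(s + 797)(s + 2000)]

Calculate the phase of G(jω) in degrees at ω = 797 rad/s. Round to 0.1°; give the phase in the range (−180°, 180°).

At s = jω = j797:
zero (s+4): 4 + j797 → |·| = √(4²+797²) = √635225 ≈ 797.01, ∠ = arctan(797/4) ≈ 89.71°
zero (s+20): 20 + j797 → |·| = √(20²+797²) = √635609 ≈ 797.25, ∠ = arctan(797/20) ≈ 88.56°
pole (s+797): 797 + j797 → |·| = √(797²+797²) = √1270418 ≈ 1127.1, ∠ = arctan(797/797) ≈ 45.00°
pole (s+2000): 2000 + j797 → |·| = √(2000²+797²) = √4635209 ≈ 2153, ∠ = arctan(797/2000) ≈ 21.73°
∠G = 178.27° − 66.73° = 111.54°

111.5°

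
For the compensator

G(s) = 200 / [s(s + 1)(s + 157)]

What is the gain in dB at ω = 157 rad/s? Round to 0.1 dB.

At s = jω = j157:
pole (s+1): 1 + j157 → |·| = √(1²+157²) = √24650 ≈ 157, ∠ = arctan(157/1) ≈ 89.64°
pole (s+157): 157 + j157 → |·| = √(157²+157²) = √49298 ≈ 222.03, ∠ = arctan(157/157) ≈ 45.00°
pole at origin: |s| = 157, ∠ = 90.00° (in denominator)
|G| = 200 / 5.4728e+06 ≈ 3.6544e-05
Gain = 20 log₁₀(3.6544e-05) ≈ -88.74 dB

-88.7 dB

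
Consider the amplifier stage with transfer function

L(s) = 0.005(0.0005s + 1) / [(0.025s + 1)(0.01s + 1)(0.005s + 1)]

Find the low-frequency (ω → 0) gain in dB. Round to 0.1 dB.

L(0) = 0.005 · 1 / 1 = 0.005
20 log₁₀(0.005) ≈ -46.02 dB

-46.0 dB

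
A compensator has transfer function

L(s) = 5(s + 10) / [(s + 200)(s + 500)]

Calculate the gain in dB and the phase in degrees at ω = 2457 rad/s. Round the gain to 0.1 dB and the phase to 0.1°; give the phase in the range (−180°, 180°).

At s = jω = j2457:
zero (s+10): 10 + j2457 → |·| = √(10²+2457²) = √6036949 ≈ 2457, ∠ = arctan(2457/10) ≈ 89.77°
pole (s+200): 200 + j2457 → |·| = √(200²+2457²) = √6076849 ≈ 2465.1, ∠ = arctan(2457/200) ≈ 85.35°
pole (s+500): 500 + j2457 → |·| = √(500²+2457²) = √6286849 ≈ 2507.4, ∠ = arctan(2457/500) ≈ 78.50°
|L| = 5 · 2457 / 6.181e+06 ≈ 0.0019875
Gain = 20 log₁₀(0.0019875) ≈ -54.03 dB
∠L = 89.77° − 163.85° = -74.08°

-54.0 dB, -74.1°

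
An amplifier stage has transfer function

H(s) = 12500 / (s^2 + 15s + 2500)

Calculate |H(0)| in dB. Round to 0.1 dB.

H(0) = 12500 / 2500 = 5
20 log₁₀(5) ≈ 13.98 dB

14.0 dB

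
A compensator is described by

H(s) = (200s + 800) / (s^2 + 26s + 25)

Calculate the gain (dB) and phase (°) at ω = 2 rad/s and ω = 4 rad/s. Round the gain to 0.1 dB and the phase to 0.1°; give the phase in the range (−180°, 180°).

ω = 2: 24.1 dB, -41.4°; ω = 4: 20.7 dB, -40.1°

Substitute s = j2:
Numerator: 200(j2) + 800 = 800 + j400
Denominator: (j2)^2 + 26(j2) + 25 = 21 + j52
|N| = √(800² + 400²) ≈ 894.43, ∠N ≈ 26.57°
|D| = √(21² + 52²) ≈ 56.08, ∠D ≈ 68.01°
|H| = 894.43 / 56.08 ≈ 15.949
Gain = 20 log₁₀(15.949) ≈ 24.05 dB
∠H = 26.57° − 68.01° = -41.44°

Substitute s = j4:
Numerator: 200(j4) + 800 = 800 + j800
Denominator: (j4)^2 + 26(j4) + 25 = 9 + j104
|N| = √(800² + 800²) ≈ 1131.4, ∠N ≈ 45.00°
|D| = √(9² + 104²) ≈ 104.39, ∠D ≈ 85.05°
|H| = 1131.4 / 104.39 ≈ 10.838
Gain = 20 log₁₀(10.838) ≈ 20.70 dB
∠H = 45.00° − 85.05° = -40.05°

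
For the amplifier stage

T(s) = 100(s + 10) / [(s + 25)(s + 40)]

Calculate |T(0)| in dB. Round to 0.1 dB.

0.0 dB

T(0) = 100·10 / (25·40) = 1
20 log₁₀(1) ≈ 0.00 dB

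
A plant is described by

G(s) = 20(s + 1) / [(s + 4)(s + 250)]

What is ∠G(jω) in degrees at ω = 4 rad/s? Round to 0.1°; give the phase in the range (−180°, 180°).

30.0°

At s = jω = j4:
zero (s+1): 1 + j4 → |·| = √(1²+4²) = √17 ≈ 4.1231, ∠ = arctan(4/1) ≈ 75.96°
pole (s+4): 4 + j4 → |·| = √(4²+4²) = √32 ≈ 5.6569, ∠ = arctan(4/4) ≈ 45.00°
pole (s+250): 250 + j4 → |·| = √(250²+4²) = √62516 ≈ 250.03, ∠ = arctan(4/250) ≈ 0.92°
∠G = 75.96° − 45.92° = 30.04°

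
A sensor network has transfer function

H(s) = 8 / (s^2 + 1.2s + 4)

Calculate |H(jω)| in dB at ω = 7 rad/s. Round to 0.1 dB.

-15.2 dB

At s = jω = j7:
quadratic: (j7)² + 1.2·j7 + 4 = -45 + j8.4 → |·| ≈ 45.777, ∠ ≈ 169.43°
|H| = 8 / 45.777 ≈ 0.17476
Gain = 20 log₁₀(0.17476) ≈ -15.15 dB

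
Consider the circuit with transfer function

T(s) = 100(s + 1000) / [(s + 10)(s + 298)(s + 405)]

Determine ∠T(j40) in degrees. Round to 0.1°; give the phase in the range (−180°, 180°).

-87.0°

At s = jω = j40:
zero (s+1000): 1000 + j40 → |·| = √(1000²+40²) = √1001600 ≈ 1000.8, ∠ = arctan(40/1000) ≈ 2.29°
pole (s+10): 10 + j40 → |·| = √(10²+40²) = √1700 ≈ 41.231, ∠ = arctan(40/10) ≈ 75.96°
pole (s+298): 298 + j40 → |·| = √(298²+40²) = √90404 ≈ 300.67, ∠ = arctan(40/298) ≈ 7.65°
pole (s+405): 405 + j40 → |·| = √(405²+40²) = √165625 ≈ 406.97, ∠ = arctan(40/405) ≈ 5.64°
∠T = 2.29° − 89.25° = -86.96°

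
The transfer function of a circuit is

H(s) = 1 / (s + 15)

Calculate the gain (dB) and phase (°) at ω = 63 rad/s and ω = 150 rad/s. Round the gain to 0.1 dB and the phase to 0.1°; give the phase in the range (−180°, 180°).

At s = jω = j63:
pole (s+15): 15 + j63 → |·| = √(15²+63²) = √4194 ≈ 64.761, ∠ = arctan(63/15) ≈ 76.61°
|H| = 1 / 64.761 ≈ 0.015441
Gain = 20 log₁₀(0.015441) ≈ -36.23 dB
∠H = 0.00° − 76.61° = -76.61°

At s = jω = j150:
pole (s+15): 15 + j150 → |·| = √(15²+150²) = √22725 ≈ 150.75, ∠ = arctan(150/15) ≈ 84.29°
|H| = 1 / 150.75 ≈ 0.0066335
Gain = 20 log₁₀(0.0066335) ≈ -43.57 dB
∠H = 0.00° − 84.29° = -84.29°

ω = 63: -36.2 dB, -76.6°; ω = 150: -43.6 dB, -84.3°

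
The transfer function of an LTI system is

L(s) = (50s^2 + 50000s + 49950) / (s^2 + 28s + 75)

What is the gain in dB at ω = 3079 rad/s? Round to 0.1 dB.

Substitute s = j3079:
Numerator: 50(j3079)^2 + 50000(j3079) + 49950 = -473962100 + j153950000
Denominator: (j3079)^2 + 28(j3079) + 75 = -9480166 + j86212
|N| = √(473962100² + 153950000²) ≈ 4.9834e+08, ∠N ≈ 162.01°
|D| = √(9480166² + 86212²) ≈ 9.4806e+06, ∠D ≈ 179.48°
|L| = 4.9834e+08 / 9.4806e+06 ≈ 52.564
Gain = 20 log₁₀(52.564) ≈ 34.41 dB

34.4 dB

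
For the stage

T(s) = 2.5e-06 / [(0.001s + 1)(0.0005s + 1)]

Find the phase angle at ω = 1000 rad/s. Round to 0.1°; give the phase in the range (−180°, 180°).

At ω = 1000 rad/s:
pole (1 + j1000·0.001) = 1 + j1 → |·| ≈ 1.4142, ∠ ≈ 45.00°
pole (1 + j1000·0.0005) = 1 + j0.5 → |·| ≈ 1.118, ∠ ≈ 26.57°
∠T = (0°) − (45.00° + 26.57°) = -71.57°

-71.6°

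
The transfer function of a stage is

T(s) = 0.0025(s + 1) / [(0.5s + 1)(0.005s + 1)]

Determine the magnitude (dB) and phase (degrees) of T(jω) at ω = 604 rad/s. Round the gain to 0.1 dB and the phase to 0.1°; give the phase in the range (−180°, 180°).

At ω = 604 rad/s:
zero (1 + j604·1) = 1 + j604 → |·| ≈ 604, ∠ ≈ 89.91°
pole (1 + j604·0.5) = 1 + j302 → |·| ≈ 302, ∠ ≈ 89.81°
pole (1 + j604·0.005) = 1 + j3.02 → |·| ≈ 3.1813, ∠ ≈ 71.68°
|T| = 0.0025 · 604 / (302 · 3.1813) ≈ 0.0015717
Gain = 20 log₁₀(0.0015717) ≈ -56.07 dB
∠T = (89.91°) − (89.81° + 71.68°) = -71.58°

-56.1 dB, -71.6°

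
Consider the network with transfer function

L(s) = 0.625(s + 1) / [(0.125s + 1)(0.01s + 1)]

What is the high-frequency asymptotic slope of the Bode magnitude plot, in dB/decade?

-20 dB/decade

Each pole contributes −20 dB/decade at high frequency; each zero contributes +20 dB/decade.
Net: 1 zero(s) − 2 pole(s) → -20 dB/decade.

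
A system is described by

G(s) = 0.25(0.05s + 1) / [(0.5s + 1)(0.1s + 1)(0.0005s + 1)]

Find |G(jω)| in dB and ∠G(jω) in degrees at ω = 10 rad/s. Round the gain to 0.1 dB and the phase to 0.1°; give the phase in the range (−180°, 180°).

At ω = 10 rad/s:
zero (1 + j10·0.05) = 1 + j0.5 → |·| ≈ 1.118, ∠ ≈ 26.57°
pole (1 + j10·0.5) = 1 + j5 → |·| ≈ 5.099, ∠ ≈ 78.69°
pole (1 + j10·0.1) = 1 + j1 → |·| ≈ 1.4142, ∠ ≈ 45.00°
pole (1 + j10·0.0005) = 1 + j0.005 → |·| ≈ 1, ∠ ≈ 0.29°
|G| = 0.25 · 1.118 / (5.099 · 1.4142 · 1) ≈ 0.03876
Gain = 20 log₁₀(0.03876) ≈ -28.23 dB
∠G = (26.57°) − (78.69° + 45.00° + 0.29°) = -97.41°

-28.2 dB, -97.4°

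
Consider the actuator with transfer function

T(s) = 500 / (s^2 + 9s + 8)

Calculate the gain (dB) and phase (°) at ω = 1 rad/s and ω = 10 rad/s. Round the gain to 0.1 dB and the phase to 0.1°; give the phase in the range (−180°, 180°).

ω = 1: 32.8 dB, -52.1°; ω = 10: 11.8 dB, -135.6°

Substitute s = j1:
Numerator: 500 = 500 + j0
Denominator: (j1)^2 + 9(j1) + 8 = 7 + j9
|N| = √(500² + 0²) ≈ 500, ∠N ≈ 0.00°
|D| = √(7² + 9²) ≈ 11.402, ∠D ≈ 52.13°
|T| = 500 / 11.402 ≈ 43.852
Gain = 20 log₁₀(43.852) ≈ 32.84 dB
∠T = 0.00° − 52.13° = -52.13°

Substitute s = j10:
Numerator: 500 = 500 + j0
Denominator: (j10)^2 + 9(j10) + 8 = -92 + j90
|N| = √(500² + 0²) ≈ 500, ∠N ≈ 0.00°
|D| = √(92² + 90²) ≈ 128.7, ∠D ≈ 135.63°
|T| = 500 / 128.7 ≈ 3.885
Gain = 20 log₁₀(3.885) ≈ 11.79 dB
∠T = 0.00° − 135.63° = -135.63°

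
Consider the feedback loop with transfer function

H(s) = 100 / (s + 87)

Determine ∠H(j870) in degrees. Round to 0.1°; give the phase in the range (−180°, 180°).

Substitute s = j870:
Numerator: 100 = 100 + j0
Denominator: (j870) + 87 = 87 + j870
|N| = √(100² + 0²) ≈ 100, ∠N ≈ 0.00°
|D| = √(87² + 870²) ≈ 874.34, ∠D ≈ 84.29°
∠H = 0.00° − 84.29° = -84.29°

-84.3°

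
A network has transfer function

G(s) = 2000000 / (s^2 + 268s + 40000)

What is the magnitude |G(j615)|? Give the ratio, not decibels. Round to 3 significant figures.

5.32

At s = jω = j615:
quadratic: (j615)² + 268·j615 + 40000 = -338225 + j164820 → |·| ≈ 3.7625e+05, ∠ ≈ 154.02°
|G| = 2000000 / 3.7625e+05 ≈ 5.3156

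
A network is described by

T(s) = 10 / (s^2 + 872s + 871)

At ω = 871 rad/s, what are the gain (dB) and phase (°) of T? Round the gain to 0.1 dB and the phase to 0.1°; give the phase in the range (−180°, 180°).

-100.6 dB, -134.9°

Substitute s = j871:
Numerator: 10 = 10 + j0
Denominator: (j871)^2 + 872(j871) + 871 = -757770 + j759512
|N| = √(10² + 0²) ≈ 10, ∠N ≈ 0.00°
|D| = √(757770² + 759512²) ≈ 1.0729e+06, ∠D ≈ 134.93°
|T| = 10 / 1.0729e+06 ≈ 9.3205e-06
Gain = 20 log₁₀(9.3205e-06) ≈ -100.61 dB
∠T = 0.00° − 134.93° = -134.93°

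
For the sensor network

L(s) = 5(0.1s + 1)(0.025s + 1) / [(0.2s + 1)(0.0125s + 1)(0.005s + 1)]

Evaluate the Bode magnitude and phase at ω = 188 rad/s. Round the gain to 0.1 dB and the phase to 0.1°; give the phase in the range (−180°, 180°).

At ω = 188 rad/s:
zero (1 + j188·0.1) = 1 + j18.8 → |·| ≈ 18.827, ∠ ≈ 86.96°
zero (1 + j188·0.025) = 1 + j4.7 → |·| ≈ 4.8052, ∠ ≈ 77.99°
pole (1 + j188·0.2) = 1 + j37.6 → |·| ≈ 37.613, ∠ ≈ 88.48°
pole (1 + j188·0.0125) = 1 + j2.35 → |·| ≈ 2.5539, ∠ ≈ 66.95°
pole (1 + j188·0.005) = 1 + j0.94 → |·| ≈ 1.3724, ∠ ≈ 43.23°
|L| = 5 · 18.827 · 4.8052 / (37.613 · 2.5539 · 1.3724) ≈ 3.4312
Gain = 20 log₁₀(3.4312) ≈ 10.71 dB
∠L = (86.96° + 77.99°) − (88.48° + 66.95° + 43.23°) = -33.71°

10.7 dB, -33.7°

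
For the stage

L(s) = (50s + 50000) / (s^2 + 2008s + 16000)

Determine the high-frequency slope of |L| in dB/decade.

-20 dB/decade

Each pole contributes −20 dB/decade at high frequency; each zero contributes +20 dB/decade.
Net: 1 zero(s) − 2 pole(s) → -20 dB/decade.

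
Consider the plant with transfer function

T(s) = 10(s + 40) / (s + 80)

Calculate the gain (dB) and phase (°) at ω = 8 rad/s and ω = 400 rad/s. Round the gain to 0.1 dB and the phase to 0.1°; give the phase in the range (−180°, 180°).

At s = jω = j8:
zero (s+40): 40 + j8 → |·| = √(40²+8²) = √1664 ≈ 40.792, ∠ = arctan(8/40) ≈ 11.31°
pole (s+80): 80 + j8 → |·| = √(80²+8²) = √6464 ≈ 80.399, ∠ = arctan(8/80) ≈ 5.71°
|T| = 10 · 40.792 / 80.399 ≈ 5.0737
Gain = 20 log₁₀(5.0737) ≈ 14.11 dB
∠T = 11.31° − 5.71° = 5.60°

At s = jω = j400:
zero (s+40): 40 + j400 → |·| = √(40²+400²) = √161600 ≈ 402, ∠ = arctan(400/40) ≈ 84.29°
pole (s+80): 80 + j400 → |·| = √(80²+400²) = √166400 ≈ 407.92, ∠ = arctan(400/80) ≈ 78.69°
|T| = 10 · 402 / 407.92 ≈ 9.8549
Gain = 20 log₁₀(9.8549) ≈ 19.87 dB
∠T = 84.29° − 78.69° = 5.60°

ω = 8: 14.1 dB, 5.6°; ω = 400: 19.9 dB, 5.6°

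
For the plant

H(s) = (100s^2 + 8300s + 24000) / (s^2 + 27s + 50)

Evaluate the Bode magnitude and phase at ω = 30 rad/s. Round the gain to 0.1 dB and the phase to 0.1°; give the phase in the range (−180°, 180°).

46.8 dB, -31.5°

Substitute s = j30:
Numerator: 100(j30)^2 + 8300(j30) + 24000 = -66000 + j249000
Denominator: (j30)^2 + 27(j30) + 50 = -850 + j810
|N| = √(66000² + 249000²) ≈ 2.576e+05, ∠N ≈ 104.85°
|D| = √(850² + 810²) ≈ 1174.1, ∠D ≈ 136.38°
|H| = 2.576e+05 / 1174.1 ≈ 219.4
Gain = 20 log₁₀(219.4) ≈ 46.82 dB
∠H = 104.85° − 136.38° = -31.53°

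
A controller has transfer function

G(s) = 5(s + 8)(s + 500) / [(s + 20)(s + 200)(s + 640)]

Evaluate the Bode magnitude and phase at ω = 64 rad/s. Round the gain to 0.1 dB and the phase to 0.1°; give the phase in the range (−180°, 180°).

At s = jω = j64:
zero (s+8): 8 + j64 → |·| = √(8²+64²) = √4160 ≈ 64.498, ∠ = arctan(64/8) ≈ 82.87°
zero (s+500): 500 + j64 → |·| = √(500²+64²) = √254096 ≈ 504.08, ∠ = arctan(64/500) ≈ 7.29°
pole (s+20): 20 + j64 → |·| = √(20²+64²) = √4496 ≈ 67.052, ∠ = arctan(64/20) ≈ 72.65°
pole (s+200): 200 + j64 → |·| = √(200²+64²) = √44096 ≈ 209.99, ∠ = arctan(64/200) ≈ 17.74°
pole (s+640): 640 + j64 → |·| = √(640²+64²) = √413696 ≈ 643.19, ∠ = arctan(64/640) ≈ 5.71°
|G| = 5 · 32512 / 9.0563e+06 ≈ 0.01795
Gain = 20 log₁₀(0.01795) ≈ -34.92 dB
∠G = 90.16° − 96.10° = -5.94°

-34.9 dB, -5.9°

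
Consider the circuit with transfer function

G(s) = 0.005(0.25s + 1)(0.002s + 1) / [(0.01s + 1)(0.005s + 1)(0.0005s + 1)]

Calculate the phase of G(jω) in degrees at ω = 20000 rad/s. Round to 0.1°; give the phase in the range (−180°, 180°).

At ω = 20000 rad/s:
zero (1 + j20000·0.25) = 1 + j5000 → |·| ≈ 5000, ∠ ≈ 89.99°
zero (1 + j20000·0.002) = 1 + j40 → |·| ≈ 40.012, ∠ ≈ 88.57°
pole (1 + j20000·0.01) = 1 + j200 → |·| ≈ 200, ∠ ≈ 89.71°
pole (1 + j20000·0.005) = 1 + j100 → |·| ≈ 100, ∠ ≈ 89.43°
pole (1 + j20000·0.0005) = 1 + j10 → |·| ≈ 10.05, ∠ ≈ 84.29°
∠G = (89.99° + 88.57°) − (89.71° + 89.43° + 84.29°) = -84.87°

-84.9°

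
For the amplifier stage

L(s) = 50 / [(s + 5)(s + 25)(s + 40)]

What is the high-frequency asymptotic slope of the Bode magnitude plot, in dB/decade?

-60 dB/decade

Each pole contributes −20 dB/decade at high frequency; each zero contributes +20 dB/decade.
Net: 0 zero(s) − 3 pole(s) → -60 dB/decade.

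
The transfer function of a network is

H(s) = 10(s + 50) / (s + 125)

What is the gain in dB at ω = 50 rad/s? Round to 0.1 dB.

14.4 dB

At s = jω = j50:
zero (s+50): 50 + j50 → |·| = √(50²+50²) = √5000 ≈ 70.711, ∠ = arctan(50/50) ≈ 45.00°
pole (s+125): 125 + j50 → |·| = √(125²+50²) = √18125 ≈ 134.63, ∠ = arctan(50/125) ≈ 21.80°
|H| = 10 · 70.711 / 134.63 ≈ 5.2522
Gain = 20 log₁₀(5.2522) ≈ 14.41 dB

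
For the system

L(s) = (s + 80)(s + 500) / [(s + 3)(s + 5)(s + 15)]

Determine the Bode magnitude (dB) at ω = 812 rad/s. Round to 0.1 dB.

-56.8 dB

At s = jω = j812:
zero (s+80): 80 + j812 → |·| = √(80²+812²) = √665744 ≈ 815.93, ∠ = arctan(812/80) ≈ 84.37°
zero (s+500): 500 + j812 → |·| = √(500²+812²) = √909344 ≈ 953.6, ∠ = arctan(812/500) ≈ 58.38°
pole (s+3): 3 + j812 → |·| = √(3²+812²) = √659353 ≈ 812.01, ∠ = arctan(812/3) ≈ 89.79°
pole (s+5): 5 + j812 → |·| = √(5²+812²) = √659369 ≈ 812.02, ∠ = arctan(812/5) ≈ 89.65°
pole (s+15): 15 + j812 → |·| = √(15²+812²) = √659569 ≈ 812.14, ∠ = arctan(812/15) ≈ 88.94°
|L| = 1 · 7.7807e+05 / 5.355e+08 ≈ 0.001453
Gain = 20 log₁₀(0.001453) ≈ -56.75 dB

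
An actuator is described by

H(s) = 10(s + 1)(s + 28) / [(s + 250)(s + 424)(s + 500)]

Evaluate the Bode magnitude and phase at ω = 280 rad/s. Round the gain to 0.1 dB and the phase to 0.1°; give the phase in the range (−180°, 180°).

-42.8 dB, 63.2°

At s = jω = j280:
zero (s+1): 1 + j280 → |·| = √(1²+280²) = √78401 ≈ 280, ∠ = arctan(280/1) ≈ 89.80°
zero (s+28): 28 + j280 → |·| = √(28²+280²) = √79184 ≈ 281.4, ∠ = arctan(280/28) ≈ 84.29°
pole (s+250): 250 + j280 → |·| = √(250²+280²) = √140900 ≈ 375.37, ∠ = arctan(280/250) ≈ 48.24°
pole (s+424): 424 + j280 → |·| = √(424²+280²) = √258176 ≈ 508.11, ∠ = arctan(280/424) ≈ 33.44°
pole (s+500): 500 + j280 → |·| = √(500²+280²) = √328400 ≈ 573.06, ∠ = arctan(280/500) ≈ 29.25°
|H| = 10 · 78792 / 1.093e+08 ≈ 0.0072088
Gain = 20 log₁₀(0.0072088) ≈ -42.84 dB
∠H = 174.09° − 110.93° = 63.16°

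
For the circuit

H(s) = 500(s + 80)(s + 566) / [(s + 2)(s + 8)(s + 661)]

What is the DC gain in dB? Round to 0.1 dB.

66.6 dB

H(0) = 500·80·566 / (2·8·661) ≈ 2140.7
20 log₁₀(2140.7) ≈ 66.61 dB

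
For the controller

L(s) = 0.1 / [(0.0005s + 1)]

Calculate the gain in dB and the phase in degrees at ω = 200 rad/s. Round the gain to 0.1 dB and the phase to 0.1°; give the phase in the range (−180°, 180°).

At ω = 200 rad/s:
pole (1 + j200·0.0005) = 1 + j0.1 → |·| ≈ 1.005, ∠ ≈ 5.71°
|L| = 0.1 · 1 / (1.005) ≈ 0.099502
Gain = 20 log₁₀(0.099502) ≈ -20.04 dB
∠L = (0°) − (5.71°) = -5.71°

-20.0 dB, -5.7°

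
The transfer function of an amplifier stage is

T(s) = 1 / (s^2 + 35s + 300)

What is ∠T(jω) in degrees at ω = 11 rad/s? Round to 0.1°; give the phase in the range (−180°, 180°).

-65.1°

Substitute s = j11:
Numerator: 1 = 1 + j0
Denominator: (j11)^2 + 35(j11) + 300 = 179 + j385
|N| = √(1² + 0²) ≈ 1, ∠N ≈ 0.00°
|D| = √(179² + 385²) ≈ 424.58, ∠D ≈ 65.06°
∠T = 0.00° − 65.06° = -65.06°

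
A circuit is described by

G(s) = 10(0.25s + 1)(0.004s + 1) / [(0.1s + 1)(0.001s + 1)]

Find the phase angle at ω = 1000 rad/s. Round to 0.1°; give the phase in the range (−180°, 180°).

31.3°

At ω = 1000 rad/s:
zero (1 + j1000·0.25) = 1 + j250 → |·| ≈ 250, ∠ ≈ 89.77°
zero (1 + j1000·0.004) = 1 + j4 → |·| ≈ 4.1231, ∠ ≈ 75.96°
pole (1 + j1000·0.1) = 1 + j100 → |·| ≈ 100, ∠ ≈ 89.43°
pole (1 + j1000·0.001) = 1 + j1 → |·| ≈ 1.4142, ∠ ≈ 45.00°
∠G = (89.77° + 75.96°) − (89.43° + 45.00°) = 31.30°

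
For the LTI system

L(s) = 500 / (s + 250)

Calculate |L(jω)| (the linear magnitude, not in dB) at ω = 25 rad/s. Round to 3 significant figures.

At s = jω = j25:
pole (s+250): 250 + j25 → |·| = √(250²+25²) = √63125 ≈ 251.25, ∠ = arctan(25/250) ≈ 5.71°
|L| = 500 / 251.25 ≈ 1.99

1.99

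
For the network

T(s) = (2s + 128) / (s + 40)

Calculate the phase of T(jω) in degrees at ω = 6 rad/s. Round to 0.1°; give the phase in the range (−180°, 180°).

Substitute s = j6:
Numerator: 2(j6) + 128 = 128 + j12
Denominator: (j6) + 40 = 40 + j6
|N| = √(128² + 12²) ≈ 128.56, ∠N ≈ 5.36°
|D| = √(40² + 6²) ≈ 40.447, ∠D ≈ 8.53°
∠T = 5.36° − 8.53° = -3.17°

-3.2°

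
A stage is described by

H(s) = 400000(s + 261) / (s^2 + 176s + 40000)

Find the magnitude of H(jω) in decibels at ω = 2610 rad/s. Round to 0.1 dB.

43.8 dB

At s = jω = j2610:
zero (s+261): 261 + j2610 → |·| = √(261²+2610²) = √6880221 ≈ 2623, ∠ = arctan(2610/261) ≈ 84.29°
quadratic: (j2610)² + 176·j2610 + 40000 = -6772100 + j459360 → |·| ≈ 6.7877e+06, ∠ ≈ 176.12°
|H| = 400000 · 2623 / 6.7877e+06 ≈ 154.57
Gain = 20 log₁₀(154.57) ≈ 43.78 dB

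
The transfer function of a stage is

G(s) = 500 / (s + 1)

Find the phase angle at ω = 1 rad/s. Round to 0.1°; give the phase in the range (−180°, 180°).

-45.0°

At s = jω = j1:
pole (s+1): 1 + j1 → |·| = √(1²+1²) = √2 ≈ 1.4142, ∠ = arctan(1/1) ≈ 45.00°
∠G = 0.00° − 45.00° = -45.00°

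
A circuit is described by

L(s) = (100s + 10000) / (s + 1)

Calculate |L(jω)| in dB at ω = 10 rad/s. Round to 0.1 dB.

Substitute s = j10:
Numerator: 100(j10) + 10000 = 10000 + j1000
Denominator: (j10) + 1 = 1 + j10
|N| = √(10000² + 1000²) ≈ 10050, ∠N ≈ 5.71°
|D| = √(1² + 10²) ≈ 10.05, ∠D ≈ 84.29°
|L| = 10050 / 10.05 ≈ 1000
Gain = 20 log₁₀(1000) ≈ 60.00 dB

60.0 dB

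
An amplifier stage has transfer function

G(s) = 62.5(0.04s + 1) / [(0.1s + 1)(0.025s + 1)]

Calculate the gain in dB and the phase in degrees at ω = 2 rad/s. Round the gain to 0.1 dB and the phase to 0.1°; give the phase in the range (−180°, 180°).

35.8 dB, -9.6°

At ω = 2 rad/s:
zero (1 + j2·0.04) = 1 + j0.08 → |·| ≈ 1.0032, ∠ ≈ 4.57°
pole (1 + j2·0.1) = 1 + j0.2 → |·| ≈ 1.0198, ∠ ≈ 11.31°
pole (1 + j2·0.025) = 1 + j0.05 → |·| ≈ 1.0012, ∠ ≈ 2.86°
|G| = 62.5 · 1.0032 / (1.0198 · 1.0012) ≈ 61.409
Gain = 20 log₁₀(61.409) ≈ 35.76 dB
∠G = (4.57°) − (11.31° + 2.86°) = -9.60°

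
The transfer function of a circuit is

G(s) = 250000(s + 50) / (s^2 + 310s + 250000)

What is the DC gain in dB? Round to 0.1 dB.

G(0) = 250000·50 / 250000 = 50
20 log₁₀(50) ≈ 33.98 dB

34.0 dB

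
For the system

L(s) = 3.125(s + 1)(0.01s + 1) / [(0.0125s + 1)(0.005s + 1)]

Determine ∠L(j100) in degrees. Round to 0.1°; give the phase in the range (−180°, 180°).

At ω = 100 rad/s:
zero (1 + j100·1) = 1 + j100 → |·| ≈ 100, ∠ ≈ 89.43°
zero (1 + j100·0.01) = 1 + j1 → |·| ≈ 1.4142, ∠ ≈ 45.00°
pole (1 + j100·0.0125) = 1 + j1.25 → |·| ≈ 1.6008, ∠ ≈ 51.34°
pole (1 + j100·0.005) = 1 + j0.5 → |·| ≈ 1.118, ∠ ≈ 26.57°
∠L = (89.43° + 45.00°) − (51.34° + 26.57°) = 56.52°

56.5°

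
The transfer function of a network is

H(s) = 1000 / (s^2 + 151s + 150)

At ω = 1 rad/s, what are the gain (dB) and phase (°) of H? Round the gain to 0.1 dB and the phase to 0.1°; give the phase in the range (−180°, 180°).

Substitute s = j1:
Numerator: 1000 = 1000 + j0
Denominator: (j1)^2 + 151(j1) + 150 = 149 + j151
|N| = √(1000² + 0²) ≈ 1000, ∠N ≈ 0.00°
|D| = √(149² + 151²) ≈ 212.14, ∠D ≈ 45.38°
|H| = 1000 / 212.14 ≈ 4.7139
Gain = 20 log₁₀(4.7139) ≈ 13.47 dB
∠H = 0.00° − 45.38° = -45.38°

13.5 dB, -45.4°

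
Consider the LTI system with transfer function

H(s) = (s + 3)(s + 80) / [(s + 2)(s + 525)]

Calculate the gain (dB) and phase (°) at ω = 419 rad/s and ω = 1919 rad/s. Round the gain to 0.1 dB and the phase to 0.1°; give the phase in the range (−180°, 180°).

ω = 419: -3.9 dB, 40.5°; ω = 1919: -0.3 dB, 12.9°

At s = jω = j419:
zero (s+3): 3 + j419 → |·| = √(3²+419²) = √175570 ≈ 419.01, ∠ = arctan(419/3) ≈ 89.59°
zero (s+80): 80 + j419 → |·| = √(80²+419²) = √181961 ≈ 426.57, ∠ = arctan(419/80) ≈ 79.19°
pole (s+2): 2 + j419 → |·| = √(2²+419²) = √175565 ≈ 419, ∠ = arctan(419/2) ≈ 89.73°
pole (s+525): 525 + j419 → |·| = √(525²+419²) = √451186 ≈ 671.7, ∠ = arctan(419/525) ≈ 38.59°
|H| = 1 · 1.7874e+05 / 2.8144e+05 ≈ 0.63509
Gain = 20 log₁₀(0.63509) ≈ -3.94 dB
∠H = 168.78° − 128.32° = 40.46°

At s = jω = j1919:
zero (s+3): 3 + j1919 → |·| = √(3²+1919²) = √3682570 ≈ 1919, ∠ = arctan(1919/3) ≈ 89.91°
zero (s+80): 80 + j1919 → |·| = √(80²+1919²) = √3688961 ≈ 1920.7, ∠ = arctan(1919/80) ≈ 87.61°
pole (s+2): 2 + j1919 → |·| = √(2²+1919²) = √3682565 ≈ 1919, ∠ = arctan(1919/2) ≈ 89.94°
pole (s+525): 525 + j1919 → |·| = √(525²+1919²) = √3958186 ≈ 1989.5, ∠ = arctan(1919/525) ≈ 74.70°
|H| = 1 · 3.6858e+06 / 3.8179e+06 ≈ 0.9654
Gain = 20 log₁₀(0.9654) ≈ -0.31 dB
∠H = 177.52° − 164.64° = 12.88°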